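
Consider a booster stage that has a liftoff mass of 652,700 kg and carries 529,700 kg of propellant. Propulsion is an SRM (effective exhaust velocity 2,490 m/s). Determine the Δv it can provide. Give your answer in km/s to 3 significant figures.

m_f = m₀ − m_prop = 652,700 − 529,700 = 123,000 kg.
Δv = v_e · ln(m₀/m_f) = 2490.0 × ln(5.307) = 2490.0 × 1.6689 ≈ 4155.6 m/s.

Δv ≈ 4.16 km/s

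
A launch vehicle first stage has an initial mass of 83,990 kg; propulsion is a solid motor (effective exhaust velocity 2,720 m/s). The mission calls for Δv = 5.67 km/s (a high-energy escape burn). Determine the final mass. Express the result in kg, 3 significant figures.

By the Tsiolkovsky rocket equation, m₀/m_f = exp(Δv / v_e) = exp(5670 / 2720.0) = exp(2.0846) = 8.0410.
m_f = m₀ / 8.0410 = 83,990 / 8.0410 = 10,445.2 kg.

final mass ≈ 10400 kg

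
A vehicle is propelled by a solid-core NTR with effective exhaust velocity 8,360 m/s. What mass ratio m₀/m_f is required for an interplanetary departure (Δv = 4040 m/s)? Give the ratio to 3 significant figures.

mass ratio ≈ 1.62

m₀/m_f = exp(Δv / v_e) = exp(4040 / 8360.0) = exp(0.4833) = 1.6213.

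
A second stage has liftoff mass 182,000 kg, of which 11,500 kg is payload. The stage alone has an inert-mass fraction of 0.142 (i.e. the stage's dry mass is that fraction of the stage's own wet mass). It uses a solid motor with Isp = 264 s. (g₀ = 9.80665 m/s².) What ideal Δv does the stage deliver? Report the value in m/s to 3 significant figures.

Stage wet mass = m₀ − payload = 182,000 − 11,500 = 170,500 kg.
Stage dry mass = ε × stage wet mass = 0.142 × 170,500 = 24,211 kg.
Burnout mass m_f = stage dry + payload = 24,211 + 11,500 = 35,711 kg.
v_e = Isp · g₀ = 264 × 9.80665 = 2589.0 m/s.
Using Δv = v_e ln(m₀/m_f): Δv = v_e · ln(182,000/35,711) = 2589.0 × ln(5.096) = 2589.0 × 1.6285 ≈ 4216 m/s.

Δv ≈ 4220 m/s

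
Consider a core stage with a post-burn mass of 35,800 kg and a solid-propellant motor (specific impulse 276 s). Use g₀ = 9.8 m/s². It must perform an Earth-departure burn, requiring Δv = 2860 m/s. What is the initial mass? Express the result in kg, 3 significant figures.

initial mass ≈ 103000 kg

v_e = Isp · g₀ = 276 × 9.8 = 2704.8 m/s.
Rocket equation: m₀/m_f = exp(Δv / v_e) = exp(2860 / 2704.8) = exp(1.0574) = 2.8788.
m₀ = m_f × 2.8788 = 35,800 × 2.8788 = 103,061 kg.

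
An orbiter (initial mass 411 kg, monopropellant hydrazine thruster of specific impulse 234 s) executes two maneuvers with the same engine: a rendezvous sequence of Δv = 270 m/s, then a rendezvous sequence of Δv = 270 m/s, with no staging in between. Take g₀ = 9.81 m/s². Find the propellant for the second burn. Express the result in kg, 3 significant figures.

v_e = Isp · g₀ = 234 × 9.81 = 2295.5 m/s.
After the first burn: m = 411 × exp(−270/2295.5) = 411 × 0.88903 = 365.391 kg.
After the second burn: m = 365.391 × exp(−270/2295.5) = 365.391 × 0.88903 = 324.844 kg.
Second-burn propellant = 365.391 − 324.844 = 40.547 kg.

propellant for the second burn ≈ 40.5 kg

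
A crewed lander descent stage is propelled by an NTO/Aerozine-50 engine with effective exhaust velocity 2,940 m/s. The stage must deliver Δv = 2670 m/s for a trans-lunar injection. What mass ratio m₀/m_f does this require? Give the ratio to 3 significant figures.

m₀/m_f = exp(Δv / v_e) = exp(2670 / 2940.0) = exp(0.9082) = 2.4798.

mass ratio ≈ 2.48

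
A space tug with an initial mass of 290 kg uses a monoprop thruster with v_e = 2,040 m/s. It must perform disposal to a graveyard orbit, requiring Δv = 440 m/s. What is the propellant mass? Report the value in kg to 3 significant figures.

propellant mass ≈ 56.3 kg

By the Tsiolkovsky rocket equation, m₀/m_f = exp(Δv / v_e) = exp(440 / 2040.0) = exp(0.2157) = 1.2407.
m_f = 290 / 1.2407 = 233.739 kg, so propellant = m₀ − m_f = 290 − 233.739 = 56.261 kg.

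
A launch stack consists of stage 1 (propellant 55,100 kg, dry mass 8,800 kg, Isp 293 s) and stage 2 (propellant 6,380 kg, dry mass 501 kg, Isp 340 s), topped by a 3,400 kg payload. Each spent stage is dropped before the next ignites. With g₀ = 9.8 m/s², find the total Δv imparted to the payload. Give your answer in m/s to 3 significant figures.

Δv ≈ 7130 m/s

Ignition mass of stage 1 = 55,100+8,800 + 6,380+501 + 3,400 = 74,181 kg.
Stage 1: m₀ = 74,181 kg, m_f = 74,181 − 55,100 = 19,081 kg; Δv = 293×9.8×ln(3.888) = 2871.4×1.3578 ≈ 3899 m/s.
Stage 2: m₀ = 10,281 kg, m_f = 10,281 − 6,380 = 3,901 kg; Δv = 340×9.8×ln(2.635) = 3332.0×0.9691 ≈ 3229 m/s.
Total Δv = 3899 + 3229 = 7128 m/s.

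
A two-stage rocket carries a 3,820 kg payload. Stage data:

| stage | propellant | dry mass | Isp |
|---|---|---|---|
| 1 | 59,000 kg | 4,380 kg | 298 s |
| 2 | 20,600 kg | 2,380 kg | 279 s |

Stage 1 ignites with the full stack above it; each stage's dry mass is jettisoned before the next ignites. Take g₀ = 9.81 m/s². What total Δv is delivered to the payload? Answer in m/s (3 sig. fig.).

Ignition mass of stage 1 = 59,000+4,380 + 20,600+2,380 + 3,820 = 90,180 kg.
Stage 1: m₀ = 90,180 kg, m_f = 90,180 − 59,000 = 31,180 kg; Δv = 298×9.81×ln(2.892) = 2923.4×1.0620 ≈ 3105 m/s.
Stage 2: m₀ = 26,800 kg, m_f = 26,800 − 20,600 = 6,200 kg; Δv = 279×9.81×ln(4.323) = 2737.0×1.4639 ≈ 4007 m/s.
Total Δv = 3105 + 4007 = 7112 m/s.

Δv ≈ 7110 m/s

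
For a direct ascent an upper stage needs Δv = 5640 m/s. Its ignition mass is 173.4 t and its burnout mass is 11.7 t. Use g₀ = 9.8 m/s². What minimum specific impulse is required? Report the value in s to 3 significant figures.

Isp ≈ 213 s

ln(m₀/m_f) = ln(173400/11700) = ln(14.82) = 2.6960.
Using Δv = v_e ln(m₀/m_f): v_e = Δv / ln(m₀/m_f) = 5640 / 2.6960 = 2092.0 m/s.
Isp = v_e / g₀ = 2092.0 / 9.8 = 213.5 s.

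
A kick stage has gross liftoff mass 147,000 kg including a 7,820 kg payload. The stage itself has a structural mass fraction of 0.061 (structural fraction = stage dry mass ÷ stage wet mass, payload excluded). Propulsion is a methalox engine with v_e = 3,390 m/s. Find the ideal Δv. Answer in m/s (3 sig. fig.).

Δv ≈ 7450 m/s

Stage wet mass = m₀ − payload = 147,000 − 7,820 = 139,180 kg.
Stage dry mass = ε × stage wet mass = 0.061 × 139,180 = 8,489.98 kg.
Burnout mass m_f = stage dry + payload = 8,489.98 + 7,820 = 16,309.98 kg.
Using Δv = v_e ln(m₀/m_f): Δv = v_e · ln(147,000/16,309.98) = 3390.0 × ln(9.013) = 3390.0 × 2.1987 ≈ 7453 m/s.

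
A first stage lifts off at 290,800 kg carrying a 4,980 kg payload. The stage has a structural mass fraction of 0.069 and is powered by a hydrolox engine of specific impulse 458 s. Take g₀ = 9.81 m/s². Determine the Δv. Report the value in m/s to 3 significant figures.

Stage wet mass = m₀ − payload = 290,800 − 4,980 = 285,820 kg.
Stage dry mass = ε × stage wet mass = 0.069 × 285,820 = 19,721.6 kg.
Burnout mass m_f = stage dry + payload = 19,721.6 + 4,980 = 24,701.6 kg.
v_e = Isp · g₀ = 458 × 9.81 = 4493.0 m/s.
Δv = v_e · ln(290,800/24,701.6) = 4493.0 × ln(11.77) = 4493.0 × 2.4658 ≈ 11079 m/s.

Δv ≈ 11100 m/s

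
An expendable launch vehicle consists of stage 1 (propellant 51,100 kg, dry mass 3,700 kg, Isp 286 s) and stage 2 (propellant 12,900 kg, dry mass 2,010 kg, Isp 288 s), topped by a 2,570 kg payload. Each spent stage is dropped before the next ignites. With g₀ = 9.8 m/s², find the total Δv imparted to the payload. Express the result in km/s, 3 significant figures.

Ignition mass of stage 1 = 51,100+3,700 + 12,900+2,010 + 2,570 = 72,280 kg.
Stage 1: m₀ = 72,280 kg, m_f = 72,280 − 51,100 = 21,180 kg; Δv = 286×9.8×ln(3.413) = 2802.8×1.2275 ≈ 3440 m/s.
Stage 2: m₀ = 17,480 kg, m_f = 17,480 − 12,900 = 4,580 kg; Δv = 288×9.8×ln(3.817) = 2822.4×1.3394 ≈ 3780 m/s.
Total Δv = 3440 + 3780 = 7220 m/s.

Δv ≈ 7.22 km/s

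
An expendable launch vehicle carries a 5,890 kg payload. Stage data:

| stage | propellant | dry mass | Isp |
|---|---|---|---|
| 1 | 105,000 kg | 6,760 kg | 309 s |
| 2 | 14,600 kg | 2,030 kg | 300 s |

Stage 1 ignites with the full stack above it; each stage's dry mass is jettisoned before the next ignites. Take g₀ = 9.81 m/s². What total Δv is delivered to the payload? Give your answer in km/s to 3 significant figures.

Ignition mass of stage 1 = 105,000+6,760 + 14,600+2,030 + 5,890 = 134,280 kg.
Stage 1: m₀ = 134,280 kg, m_f = 134,280 − 105,000 = 29,280 kg; Δv = 309×9.81×ln(4.586) = 3031.3×1.5230 ≈ 4617 m/s.
Stage 2: m₀ = 22,520 kg, m_f = 22,520 − 14,600 = 7,920 kg; Δv = 300×9.81×ln(2.843) = 2943.0×1.0450 ≈ 3075 m/s.
Total Δv = 4617 + 3075 = 7692 m/s.

Δv ≈ 7.69 km/s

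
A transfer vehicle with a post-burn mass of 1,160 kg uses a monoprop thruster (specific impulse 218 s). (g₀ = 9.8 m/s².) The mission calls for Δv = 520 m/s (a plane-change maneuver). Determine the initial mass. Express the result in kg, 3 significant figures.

v_e = Isp · g₀ = 218 × 9.8 = 2136.4 m/s.
By the Tsiolkovsky rocket equation, m₀/m_f = exp(Δv / v_e) = exp(520 / 2136.4) = exp(0.2434) = 1.2756.
m₀ = m_f × 1.2756 = 1,160 × 1.2756 = 1,479.7 kg.

initial mass ≈ 1480 kg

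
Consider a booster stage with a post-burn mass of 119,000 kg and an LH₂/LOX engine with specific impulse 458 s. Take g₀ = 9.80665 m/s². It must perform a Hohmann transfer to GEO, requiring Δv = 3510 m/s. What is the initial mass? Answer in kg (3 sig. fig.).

initial mass ≈ 260000 kg

v_e = Isp · g₀ = 458 × 9.80665 = 4491.4 m/s.
Using Δv = v_e ln(m₀/m_f): m₀/m_f = exp(Δv / v_e) = exp(3510 / 4491.4) = exp(0.7815) = 2.1847.
m₀ = m_f × 2.1847 = 119,000 × 2.1847 = 259,979 kg.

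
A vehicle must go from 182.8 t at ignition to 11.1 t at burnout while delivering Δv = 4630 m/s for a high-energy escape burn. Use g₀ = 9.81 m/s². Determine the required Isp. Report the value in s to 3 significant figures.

Isp ≈ 168 s

ln(m₀/m_f) = ln(182800/11100) = ln(16.47) = 2.8014.
Using Δv = v_e ln(m₀/m_f): v_e = Δv / ln(m₀/m_f) = 4630 / 2.8014 = 1652.7 m/s.
Isp = v_e / g₀ = 1652.7 / 9.81 = 168.5 s.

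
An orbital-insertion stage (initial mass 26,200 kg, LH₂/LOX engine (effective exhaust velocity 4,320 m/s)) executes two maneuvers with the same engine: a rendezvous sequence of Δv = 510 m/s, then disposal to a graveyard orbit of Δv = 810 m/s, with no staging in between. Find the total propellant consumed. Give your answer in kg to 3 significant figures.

After the first burn: m = 26200 × exp(−510/4320.0) = 26200 × 0.88865 = 23,282.6 kg.
After the second burn: m = 23,282.6 × exp(−810/4320.0) = 23,282.6 × 0.82903 = 19,302 kg.
Total propellant = m₀ − m_final = 26200 − 19,302 = 6,898 kg.

total propellant consumed ≈ 6900 kg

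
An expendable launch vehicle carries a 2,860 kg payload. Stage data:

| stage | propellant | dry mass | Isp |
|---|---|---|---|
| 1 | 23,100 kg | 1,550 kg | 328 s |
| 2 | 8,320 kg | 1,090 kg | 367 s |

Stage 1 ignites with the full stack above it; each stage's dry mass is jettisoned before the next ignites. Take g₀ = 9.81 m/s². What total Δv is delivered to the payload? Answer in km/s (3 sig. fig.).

Δv ≈ 7.24 km/s

Ignition mass of stage 1 = 23,100+1,550 + 8,320+1,090 + 2,860 = 36,920 kg.
Stage 1: m₀ = 36,920 kg, m_f = 36,920 − 23,100 = 13,820 kg; Δv = 328×9.81×ln(2.671) = 3217.7×0.9826 ≈ 3162 m/s.
Stage 2: m₀ = 12,270 kg, m_f = 12,270 − 8,320 = 3,950 kg; Δv = 367×9.81×ln(3.106) = 3600.3×1.1334 ≈ 4081 m/s.
Total Δv = 3162 + 4081 = 7243 m/s.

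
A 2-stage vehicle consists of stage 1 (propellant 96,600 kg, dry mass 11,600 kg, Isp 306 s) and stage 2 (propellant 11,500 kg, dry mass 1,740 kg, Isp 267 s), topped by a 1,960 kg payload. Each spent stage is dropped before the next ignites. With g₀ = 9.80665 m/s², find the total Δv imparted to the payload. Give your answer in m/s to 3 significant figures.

Δv ≈ 8280 m/s

Ignition mass of stage 1 = 96,600+11,600 + 11,500+1,740 + 1,960 = 123,400 kg.
Stage 1: m₀ = 123,400 kg, m_f = 123,400 − 96,600 = 26,800 kg; Δv = 306×9.80665×ln(4.604) = 3000.8×1.5270 ≈ 4582 m/s.
Stage 2: m₀ = 15,200 kg, m_f = 15,200 − 11,500 = 3,700 kg; Δv = 267×9.80665×ln(4.108) = 2618.4×1.4130 ≈ 3700 m/s.
Total Δv = 4582 + 3700 = 8282 m/s.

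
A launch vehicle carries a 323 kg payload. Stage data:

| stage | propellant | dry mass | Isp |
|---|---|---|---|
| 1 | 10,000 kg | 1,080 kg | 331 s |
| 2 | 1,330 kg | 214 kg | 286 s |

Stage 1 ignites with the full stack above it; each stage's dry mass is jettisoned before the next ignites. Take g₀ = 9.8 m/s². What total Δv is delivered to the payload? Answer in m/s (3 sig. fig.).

Δv ≈ 8290 m/s

Ignition mass of stage 1 = 10,000+1,080 + 1,330+214 + 323 = 12,947 kg.
Stage 1: m₀ = 12,947 kg, m_f = 12,947 − 10,000 = 2,947 kg; Δv = 331×9.8×ln(4.393) = 3243.8×1.4801 ≈ 4801 m/s.
Stage 2: m₀ = 1,867 kg, m_f = 1,867 − 1,330 = 537 kg; Δv = 286×9.8×ln(3.477) = 2802.8×1.2461 ≈ 3493 m/s.
Total Δv = 4801 + 3493 = 8294 m/s.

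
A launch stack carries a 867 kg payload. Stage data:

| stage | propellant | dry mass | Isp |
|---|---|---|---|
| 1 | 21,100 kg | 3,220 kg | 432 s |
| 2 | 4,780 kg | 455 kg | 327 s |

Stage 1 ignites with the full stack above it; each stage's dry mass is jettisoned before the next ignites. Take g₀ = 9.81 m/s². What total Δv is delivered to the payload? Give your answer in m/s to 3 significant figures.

Ignition mass of stage 1 = 21,100+3,220 + 4,780+455 + 867 = 30,422 kg.
Stage 1: m₀ = 30,422 kg, m_f = 30,422 − 21,100 = 9,322 kg; Δv = 432×9.81×ln(3.263) = 4237.9×1.1828 ≈ 5013 m/s.
Stage 2: m₀ = 6,102 kg, m_f = 6,102 − 4,780 = 1,322 kg; Δv = 327×9.81×ln(4.616) = 3207.9×1.5295 ≈ 4906 m/s.
Total Δv = 5013 + 4906 = 9919 m/s.

Δv ≈ 9920 m/s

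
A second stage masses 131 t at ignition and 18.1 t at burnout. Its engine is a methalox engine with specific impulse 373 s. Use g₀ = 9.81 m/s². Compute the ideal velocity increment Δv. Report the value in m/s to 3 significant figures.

Δv ≈ 7240 m/s

v_e = Isp · g₀ = 373 × 9.81 = 3659.1 m/s.
Δv = v_e · ln(m₀/m_f) = 3659.1 × ln(7.238) = 3659.1 × 1.9793 ≈ 7242.5 m/s.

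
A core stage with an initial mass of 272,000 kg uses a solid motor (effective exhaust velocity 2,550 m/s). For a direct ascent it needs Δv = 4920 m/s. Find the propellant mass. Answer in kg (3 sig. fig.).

propellant mass ≈ 232000 kg

By the Tsiolkovsky rocket equation, m₀/m_f = exp(Δv / v_e) = exp(4920 / 2550.0) = exp(1.9294) = 6.8855.
m_f = 272,000 / 6.8855 = 39,503.3 kg, so propellant = m₀ − m_f = 272,000 − 39,503.3 = 232,496.7 kg.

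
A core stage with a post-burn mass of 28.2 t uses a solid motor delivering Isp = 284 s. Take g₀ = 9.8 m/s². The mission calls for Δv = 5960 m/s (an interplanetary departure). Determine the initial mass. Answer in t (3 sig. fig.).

initial mass ≈ 240 t

v_e = Isp · g₀ = 284 × 9.8 = 2783.2 m/s.
By the Tsiolkovsky rocket equation, m₀/m_f = exp(Δv / v_e) = exp(5960 / 2783.2) = exp(2.1414) = 8.5115.
m₀ = m_f × 8.5115 = 28.2 × 8.5115 = 240.024 t.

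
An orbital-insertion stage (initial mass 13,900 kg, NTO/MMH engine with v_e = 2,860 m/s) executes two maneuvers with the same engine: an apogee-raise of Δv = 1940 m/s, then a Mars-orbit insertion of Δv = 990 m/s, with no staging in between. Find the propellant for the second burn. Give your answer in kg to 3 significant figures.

propellant for the second burn ≈ 2060 kg

After the first burn: m = 13900 × exp(−1940/2860.0) = 13900 × 0.50747 = 7,053.83 kg.
After the second burn: m = 7,053.83 × exp(−990/2860.0) = 7,053.83 × 0.70740 = 4,989.88 kg.
Second-burn propellant = 7,053.83 − 4,989.88 = 2,063.95 kg.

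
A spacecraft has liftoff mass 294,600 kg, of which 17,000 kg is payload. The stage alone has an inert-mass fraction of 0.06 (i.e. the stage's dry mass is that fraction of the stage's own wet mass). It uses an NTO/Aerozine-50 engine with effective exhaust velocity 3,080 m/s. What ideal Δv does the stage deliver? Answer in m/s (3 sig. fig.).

Δv ≈ 6680 m/s

Stage wet mass = m₀ − payload = 294,600 − 17,000 = 277,600 kg.
Stage dry mass = ε × stage wet mass = 0.06 × 277,600 = 16,656 kg.
Burnout mass m_f = stage dry + payload = 16,656 + 17,000 = 33,656 kg.
Rocket equation: Δv = v_e · ln(294,600/33,656) = 3080.0 × ln(8.753) = 3080.0 × 2.1694 ≈ 6682 m/s.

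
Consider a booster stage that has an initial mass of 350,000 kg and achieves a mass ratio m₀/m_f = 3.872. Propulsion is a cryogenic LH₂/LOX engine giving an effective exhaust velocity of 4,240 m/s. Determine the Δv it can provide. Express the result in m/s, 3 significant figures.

Δv ≈ 5740 m/s

Δv = v_e · ln(3.872) = 4240.0 × 1.3538 ≈ 5740.0 m/s.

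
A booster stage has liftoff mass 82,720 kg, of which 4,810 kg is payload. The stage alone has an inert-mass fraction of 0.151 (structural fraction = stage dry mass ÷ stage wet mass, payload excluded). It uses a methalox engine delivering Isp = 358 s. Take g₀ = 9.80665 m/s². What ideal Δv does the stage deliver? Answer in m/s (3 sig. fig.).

Δv ≈ 5640 m/s

Stage wet mass = m₀ − payload = 82,720 − 4,810 = 77,910 kg.
Stage dry mass = ε × stage wet mass = 0.151 × 77,910 = 11,764.4 kg.
Burnout mass m_f = stage dry + payload = 11,764.4 + 4,810 = 16,574.4 kg.
v_e = Isp · g₀ = 358 × 9.80665 = 3510.8 m/s.
Using Δv = v_e ln(m₀/m_f): Δv = v_e · ln(82,720/16,574.4) = 3510.8 × ln(4.991) = 3510.8 × 1.6076 ≈ 5644 m/s.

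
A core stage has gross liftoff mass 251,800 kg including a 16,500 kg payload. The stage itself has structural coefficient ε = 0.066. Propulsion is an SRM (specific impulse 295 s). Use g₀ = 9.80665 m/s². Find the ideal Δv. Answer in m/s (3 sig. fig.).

Stage wet mass = m₀ − payload = 251,800 − 16,500 = 235,300 kg.
Stage dry mass = ε × stage wet mass = 0.066 × 235,300 = 15,529.8 kg.
Burnout mass m_f = stage dry + payload = 15,529.8 + 16,500 = 32,029.8 kg.
v_e = Isp · g₀ = 295 × 9.80665 = 2893.0 m/s.
Rocket equation: Δv = v_e · ln(251,800/32,029.8) = 2893.0 × ln(7.861) = 2893.0 × 2.0620 ≈ 5965 m/s.

Δv ≈ 5970 m/s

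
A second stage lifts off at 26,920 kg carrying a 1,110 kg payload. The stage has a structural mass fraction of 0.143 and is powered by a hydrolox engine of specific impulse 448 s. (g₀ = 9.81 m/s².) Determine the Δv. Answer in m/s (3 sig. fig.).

Stage wet mass = m₀ − payload = 26,920 − 1,110 = 25,810 kg.
Stage dry mass = ε × stage wet mass = 0.143 × 25,810 = 3,690.83 kg.
Burnout mass m_f = stage dry + payload = 3,690.83 + 1,110 = 4,800.83 kg.
v_e = Isp · g₀ = 448 × 9.81 = 4394.9 m/s.
From the ideal rocket equation, Δv = v_e · ln(26,920/4,800.83) = 4394.9 × ln(5.607) = 4394.9 × 1.7241 ≈ 7577 m/s.

Δv ≈ 7580 m/s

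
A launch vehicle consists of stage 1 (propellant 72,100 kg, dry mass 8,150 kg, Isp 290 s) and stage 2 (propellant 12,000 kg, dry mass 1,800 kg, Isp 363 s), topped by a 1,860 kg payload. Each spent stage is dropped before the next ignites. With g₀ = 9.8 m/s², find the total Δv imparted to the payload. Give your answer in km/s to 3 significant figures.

Ignition mass of stage 1 = 72,100+8,150 + 12,000+1,800 + 1,860 = 95,910 kg.
Stage 1: m₀ = 95,910 kg, m_f = 95,910 − 72,100 = 23,810 kg; Δv = 290×9.8×ln(4.028) = 2842.0×1.3933 ≈ 3960 m/s.
Stage 2: m₀ = 15,660 kg, m_f = 15,660 − 12,000 = 3,660 kg; Δv = 363×9.8×ln(4.279) = 3557.4×1.4536 ≈ 5171 m/s.
Total Δv = 3960 + 5171 = 9131 m/s.

Δv ≈ 9.13 km/s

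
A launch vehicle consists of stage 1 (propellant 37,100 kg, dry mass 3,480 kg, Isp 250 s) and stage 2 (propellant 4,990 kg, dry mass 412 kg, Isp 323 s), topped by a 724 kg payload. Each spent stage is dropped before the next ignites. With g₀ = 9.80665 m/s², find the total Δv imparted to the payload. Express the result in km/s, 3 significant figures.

Ignition mass of stage 1 = 37,100+3,480 + 4,990+412 + 724 = 46,706 kg.
Stage 1: m₀ = 46,706 kg, m_f = 46,706 − 37,100 = 9,606 kg; Δv = 250×9.80665×ln(4.862) = 2451.7×1.5815 ≈ 3877 m/s.
Stage 2: m₀ = 6,126 kg, m_f = 6,126 − 4,990 = 1,136 kg; Δv = 323×9.80665×ln(5.393) = 3167.5×1.6850 ≈ 5337 m/s.
Total Δv = 3877 + 5337 = 9214 m/s.

Δv ≈ 9.21 km/s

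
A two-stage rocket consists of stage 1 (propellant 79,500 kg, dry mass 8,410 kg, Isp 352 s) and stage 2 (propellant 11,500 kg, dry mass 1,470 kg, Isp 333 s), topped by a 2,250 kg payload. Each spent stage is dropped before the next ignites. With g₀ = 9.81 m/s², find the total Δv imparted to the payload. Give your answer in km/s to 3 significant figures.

Δv ≈ 9.69 km/s

Ignition mass of stage 1 = 79,500+8,410 + 11,500+1,470 + 2,250 = 103,130 kg.
Stage 1: m₀ = 103,130 kg, m_f = 103,130 − 79,500 = 23,630 kg; Δv = 352×9.81×ln(4.364) = 3453.1×1.4735 ≈ 5088 m/s.
Stage 2: m₀ = 15,220 kg, m_f = 15,220 − 11,500 = 3,720 kg; Δv = 333×9.81×ln(4.091) = 3266.7×1.4089 ≈ 4602 m/s.
Total Δv = 5088 + 4602 = 9690 m/s.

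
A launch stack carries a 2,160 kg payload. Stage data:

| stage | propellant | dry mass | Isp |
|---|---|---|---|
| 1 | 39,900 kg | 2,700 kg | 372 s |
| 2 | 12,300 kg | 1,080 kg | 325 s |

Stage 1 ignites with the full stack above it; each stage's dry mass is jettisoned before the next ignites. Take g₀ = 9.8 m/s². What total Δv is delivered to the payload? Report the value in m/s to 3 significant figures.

Δv ≈ 9220 m/s

Ignition mass of stage 1 = 39,900+2,700 + 12,300+1,080 + 2,160 = 58,140 kg.
Stage 1: m₀ = 58,140 kg, m_f = 58,140 − 39,900 = 18,240 kg; Δv = 372×9.8×ln(3.188) = 3645.6×1.1592 ≈ 4226 m/s.
Stage 2: m₀ = 15,540 kg, m_f = 15,540 − 12,300 = 3,240 kg; Δv = 325×9.8×ln(4.796) = 3185.0×1.5678 ≈ 4994 m/s.
Total Δv = 4226 + 4994 = 9220 m/s.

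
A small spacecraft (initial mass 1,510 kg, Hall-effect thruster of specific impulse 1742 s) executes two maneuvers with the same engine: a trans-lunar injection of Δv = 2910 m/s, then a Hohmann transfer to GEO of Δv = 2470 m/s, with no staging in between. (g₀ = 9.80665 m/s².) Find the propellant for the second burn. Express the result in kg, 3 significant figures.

v_e = Isp · g₀ = 1742 × 9.80665 = 17083.2 m/s.
After the first burn: m = 1510 × exp(−2910/17083.2) = 1510 × 0.84338 = 1,273.5 kg.
After the second burn: m = 1,273.5 × exp(−2470/17083.2) = 1,273.5 × 0.86538 = 1,102.06 kg.
Second-burn propellant = 1,273.5 − 1,102.06 = 171.44 kg.

propellant for the second burn ≈ 171 kg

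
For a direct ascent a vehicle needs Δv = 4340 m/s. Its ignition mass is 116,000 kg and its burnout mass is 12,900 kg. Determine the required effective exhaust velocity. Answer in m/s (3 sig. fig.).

v_e ≈ 1980 m/s

ln(m₀/m_f) = ln(116000/12900) = ln(8.992) = 2.1964.
Using Δv = v_e ln(m₀/m_f): v_e = Δv / ln(m₀/m_f) = 4340 / 2.1964 = 1976.0 m/s.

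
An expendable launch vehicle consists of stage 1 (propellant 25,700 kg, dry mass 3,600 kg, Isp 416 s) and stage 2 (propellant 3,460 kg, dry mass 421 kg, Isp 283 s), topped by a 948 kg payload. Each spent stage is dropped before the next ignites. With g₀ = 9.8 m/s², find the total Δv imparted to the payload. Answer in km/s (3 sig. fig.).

Δv ≈ 9.20 km/s

Ignition mass of stage 1 = 25,700+3,600 + 3,460+421 + 948 = 34,129 kg.
Stage 1: m₀ = 34,129 kg, m_f = 34,129 − 25,700 = 8,429 kg; Δv = 416×9.8×ln(4.049) = 4076.8×1.3985 ≈ 5701 m/s.
Stage 2: m₀ = 4,829 kg, m_f = 4,829 − 3,460 = 1,369 kg; Δv = 283×9.8×ln(3.527) = 2773.4×1.2606 ≈ 3496 m/s.
Total Δv = 5701 + 3496 = 9197 m/s.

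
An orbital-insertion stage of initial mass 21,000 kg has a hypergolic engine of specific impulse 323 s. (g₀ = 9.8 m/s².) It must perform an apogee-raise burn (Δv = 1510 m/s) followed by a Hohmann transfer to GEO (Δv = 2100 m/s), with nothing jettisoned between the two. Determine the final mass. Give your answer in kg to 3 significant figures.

v_e = Isp · g₀ = 323 × 9.8 = 3165.4 m/s.
After the first burn: m = 21000 × exp(−1510/3165.4) = 21000 × 0.62062 = 13,033 kg.
After the second burn: m = 13,033 × exp(−2100/3165.4) = 13,033 × 0.51509 = 6,713.17 kg.

final mass ≈ 6710 kg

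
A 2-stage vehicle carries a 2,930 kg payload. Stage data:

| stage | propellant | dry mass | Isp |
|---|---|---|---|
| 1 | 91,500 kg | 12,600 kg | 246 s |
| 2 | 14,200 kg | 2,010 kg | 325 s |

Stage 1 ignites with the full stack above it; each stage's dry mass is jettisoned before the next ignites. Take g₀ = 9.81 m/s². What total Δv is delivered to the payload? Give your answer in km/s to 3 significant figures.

Ignition mass of stage 1 = 91,500+12,600 + 14,200+2,010 + 2,930 = 123,240 kg.
Stage 1: m₀ = 123,240 kg, m_f = 123,240 − 91,500 = 31,740 kg; Δv = 246×9.81×ln(3.883) = 2413.3×1.3566 ≈ 3274 m/s.
Stage 2: m₀ = 19,140 kg, m_f = 19,140 − 14,200 = 4,940 kg; Δv = 325×9.81×ln(3.874) = 3188.2×1.3544 ≈ 4318 m/s.
Total Δv = 3274 + 4318 = 7592 m/s.

Δv ≈ 7.59 km/s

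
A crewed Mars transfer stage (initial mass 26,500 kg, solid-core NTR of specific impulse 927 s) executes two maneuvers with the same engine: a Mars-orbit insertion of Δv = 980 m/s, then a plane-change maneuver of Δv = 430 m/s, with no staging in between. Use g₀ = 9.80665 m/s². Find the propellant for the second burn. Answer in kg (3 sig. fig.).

propellant for the second burn ≈ 1100 kg

v_e = Isp · g₀ = 927 × 9.80665 = 9090.8 m/s.
After the first burn: m = 26500 × exp(−980/9090.8) = 26500 × 0.89781 = 23,792 kg.
After the second burn: m = 23,792 × exp(−430/9090.8) = 23,792 × 0.95380 = 22,692.8 kg.
Second-burn propellant = 23,792 − 22,692.8 = 1,099.2 kg.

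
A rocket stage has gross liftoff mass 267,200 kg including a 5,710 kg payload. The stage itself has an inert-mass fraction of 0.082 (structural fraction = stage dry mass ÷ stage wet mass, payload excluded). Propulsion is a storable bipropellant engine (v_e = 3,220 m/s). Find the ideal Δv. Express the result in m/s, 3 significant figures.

Δv ≈ 7360 m/s

Stage wet mass = m₀ − payload = 267,200 − 5,710 = 261,490 kg.
Stage dry mass = ε × stage wet mass = 0.082 × 261,490 = 21,442.2 kg.
Burnout mass m_f = stage dry + payload = 21,442.2 + 5,710 = 27,152.2 kg.
By the Tsiolkovsky rocket equation, Δv = v_e · ln(267,200/27,152.2) = 3220.0 × ln(9.841) = 3220.0 × 2.2865 ≈ 7363 m/s.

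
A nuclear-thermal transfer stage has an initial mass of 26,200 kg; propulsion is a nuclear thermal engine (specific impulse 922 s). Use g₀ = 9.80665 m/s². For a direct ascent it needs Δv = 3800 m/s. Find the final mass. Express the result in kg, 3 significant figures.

v_e = Isp · g₀ = 922 × 9.80665 = 9041.7 m/s.
Using Δv = v_e ln(m₀/m_f): m₀/m_f = exp(Δv / v_e) = exp(3800 / 9041.7) = exp(0.4203) = 1.5224.
m_f = m₀ / 1.5224 = 26,200 / 1.5224 = 17,209.7 kg.

final mass ≈ 17200 kg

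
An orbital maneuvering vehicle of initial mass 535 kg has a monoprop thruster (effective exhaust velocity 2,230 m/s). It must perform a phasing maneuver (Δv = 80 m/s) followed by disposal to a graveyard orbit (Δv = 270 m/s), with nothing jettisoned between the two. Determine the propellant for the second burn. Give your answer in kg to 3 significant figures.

After the first burn: m = 535 × exp(−80/2230.0) = 535 × 0.96476 = 516.147 kg.
After the second burn: m = 516.147 × exp(−270/2230.0) = 516.147 × 0.88597 = 457.291 kg.
Second-burn propellant = 516.147 − 457.291 = 58.856 kg.

propellant for the second burn ≈ 58.9 kg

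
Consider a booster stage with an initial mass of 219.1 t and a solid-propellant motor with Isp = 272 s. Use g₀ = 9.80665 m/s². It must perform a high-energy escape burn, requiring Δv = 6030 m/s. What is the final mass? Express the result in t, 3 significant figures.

final mass ≈ 22.8 t

v_e = Isp · g₀ = 272 × 9.80665 = 2667.4 m/s.
m₀/m_f = exp(Δv / v_e) = exp(6030 / 2667.4) = exp(2.2606) = 9.5890.
m_f = m₀ / 9.5890 = 219.1 / 9.5890 = 22.8491 t.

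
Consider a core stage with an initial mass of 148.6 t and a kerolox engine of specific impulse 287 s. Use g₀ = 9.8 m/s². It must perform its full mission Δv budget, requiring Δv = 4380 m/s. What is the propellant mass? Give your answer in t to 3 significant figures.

v_e = Isp · g₀ = 287 × 9.8 = 2812.6 m/s.
From the ideal rocket equation, m₀/m_f = exp(Δv / v_e) = exp(4380 / 2812.6) = exp(1.5573) = 4.7459.
m_f = 148.6 / 4.7459 = 31.3112 t, so propellant = m₀ − m_f = 148.6 − 31.3112 = 117.2888 t.

propellant mass ≈ 117 t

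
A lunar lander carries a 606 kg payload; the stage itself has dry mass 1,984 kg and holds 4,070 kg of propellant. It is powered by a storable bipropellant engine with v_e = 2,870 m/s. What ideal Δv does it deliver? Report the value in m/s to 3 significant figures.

m₀ = payload + dry + propellant = 606 + 1,984 + 4,070 = 6,660 kg.
m_f = payload + dry = 606 + 1,984 = 2,590 kg.
Using Δv = v_e ln(m₀/m_f): Δv = v_e · ln(m₀/m_f) = 2870.0 × ln(2.571) = 2870.0 × 0.9445 ≈ 2710.6 m/s.

Δv ≈ 2710 m/s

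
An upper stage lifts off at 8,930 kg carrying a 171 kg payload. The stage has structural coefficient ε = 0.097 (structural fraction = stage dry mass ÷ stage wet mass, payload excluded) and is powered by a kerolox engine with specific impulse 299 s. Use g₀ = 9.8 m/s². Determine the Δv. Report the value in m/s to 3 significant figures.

Δv ≈ 6360 m/s

Stage wet mass = m₀ − payload = 8,930 − 171 = 8,759 kg.
Stage dry mass = ε × stage wet mass = 0.097 × 8,759 = 849.623 kg.
Burnout mass m_f = stage dry + payload = 849.623 + 171 = 1,020.623 kg.
v_e = Isp · g₀ = 299 × 9.8 = 2930.2 m/s.
From the ideal rocket equation, Δv = v_e · ln(8,930/1,020.623) = 2930.2 × ln(8.75) = 2930.2 × 2.1690 ≈ 6356 m/s.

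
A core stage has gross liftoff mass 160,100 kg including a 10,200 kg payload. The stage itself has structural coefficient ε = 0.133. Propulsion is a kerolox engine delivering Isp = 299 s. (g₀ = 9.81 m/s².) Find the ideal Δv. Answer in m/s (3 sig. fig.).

Stage wet mass = m₀ − payload = 160,100 − 10,200 = 149,900 kg.
Stage dry mass = ε × stage wet mass = 0.133 × 149,900 = 19,936.7 kg.
Burnout mass m_f = stage dry + payload = 19,936.7 + 10,200 = 30,136.7 kg.
v_e = Isp · g₀ = 299 × 9.81 = 2933.2 m/s.
Using Δv = v_e ln(m₀/m_f): Δv = v_e · ln(160,100/30,136.7) = 2933.2 × ln(5.312) = 2933.2 × 1.6701 ≈ 4899 m/s.

Δv ≈ 4900 m/s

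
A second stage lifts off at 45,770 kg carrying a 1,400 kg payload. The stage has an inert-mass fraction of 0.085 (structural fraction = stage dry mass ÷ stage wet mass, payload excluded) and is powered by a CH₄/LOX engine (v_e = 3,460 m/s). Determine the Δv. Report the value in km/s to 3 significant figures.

Stage wet mass = m₀ − payload = 45,770 − 1,400 = 44,370 kg.
Stage dry mass = ε × stage wet mass = 0.085 × 44,370 = 3,771.45 kg.
Burnout mass m_f = stage dry + payload = 3,771.45 + 1,400 = 5,171.45 kg.
Rocket equation: Δv = v_e · ln(45,770/5,171.45) = 3460.0 × ln(8.851) = 3460.0 × 2.1805 ≈ 7544 m/s.

Δv ≈ 7.54 km/s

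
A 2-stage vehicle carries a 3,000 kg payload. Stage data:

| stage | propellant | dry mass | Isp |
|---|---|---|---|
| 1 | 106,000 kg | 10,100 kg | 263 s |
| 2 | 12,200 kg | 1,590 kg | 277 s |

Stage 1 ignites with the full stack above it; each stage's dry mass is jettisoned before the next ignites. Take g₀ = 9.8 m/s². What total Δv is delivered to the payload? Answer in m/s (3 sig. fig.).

Δv ≈ 7640 m/s

Ignition mass of stage 1 = 106,000+10,100 + 12,200+1,590 + 3,000 = 132,890 kg.
Stage 1: m₀ = 132,890 kg, m_f = 132,890 − 106,000 = 26,890 kg; Δv = 263×9.8×ln(4.942) = 2577.4×1.5978 ≈ 4118 m/s.
Stage 2: m₀ = 16,790 kg, m_f = 16,790 − 12,200 = 4,590 kg; Δv = 277×9.8×ln(3.658) = 2714.6×1.2969 ≈ 3521 m/s.
Total Δv = 4118 + 3521 = 7639 m/s.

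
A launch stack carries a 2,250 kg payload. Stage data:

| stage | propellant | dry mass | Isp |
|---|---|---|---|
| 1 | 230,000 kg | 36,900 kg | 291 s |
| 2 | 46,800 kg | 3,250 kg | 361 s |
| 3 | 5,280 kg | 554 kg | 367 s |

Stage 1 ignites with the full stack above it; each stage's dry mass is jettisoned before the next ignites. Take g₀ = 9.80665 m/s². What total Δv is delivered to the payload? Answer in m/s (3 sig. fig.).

Δv ≈ 13100 m/s

Ignition mass of stage 1 = 230,000+36,900 + 46,800+3,250 + 5,280+554 + 2,250 = 325,034 kg.
Stage 1: m₀ = 325,034 kg, m_f = 325,034 − 230,000 = 95,034 kg; Δv = 291×9.80665×ln(3.42) = 2853.7×1.2297 ≈ 3509 m/s.
Stage 2: m₀ = 58,134 kg, m_f = 58,134 − 46,800 = 11,334 kg; Δv = 361×9.80665×ln(5.129) = 3540.2×1.6349 ≈ 5788 m/s.
Stage 3: m₀ = 8,084 kg, m_f = 8,084 − 5,280 = 2,804 kg; Δv = 367×9.80665×ln(2.883) = 3599.0×1.0588 ≈ 3811 m/s.
Total Δv = 3509 + 5788 + 3811 = 13108 m/s.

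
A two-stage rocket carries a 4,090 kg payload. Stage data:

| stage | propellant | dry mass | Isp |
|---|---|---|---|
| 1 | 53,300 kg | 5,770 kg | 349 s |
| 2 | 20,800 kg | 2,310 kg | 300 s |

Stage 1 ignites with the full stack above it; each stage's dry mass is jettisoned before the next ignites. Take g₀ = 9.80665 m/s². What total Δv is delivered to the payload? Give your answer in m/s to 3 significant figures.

Ignition mass of stage 1 = 53,300+5,770 + 20,800+2,310 + 4,090 = 86,270 kg.
Stage 1: m₀ = 86,270 kg, m_f = 86,270 − 53,300 = 32,970 kg; Δv = 349×9.80665×ln(2.617) = 3422.5×0.9619 ≈ 3292 m/s.
Stage 2: m₀ = 27,200 kg, m_f = 27,200 − 20,800 = 6,400 kg; Δv = 300×9.80665×ln(4.25) = 2942.0×1.4469 ≈ 4257 m/s.
Total Δv = 3292 + 4257 = 7549 m/s.

Δv ≈ 7550 m/s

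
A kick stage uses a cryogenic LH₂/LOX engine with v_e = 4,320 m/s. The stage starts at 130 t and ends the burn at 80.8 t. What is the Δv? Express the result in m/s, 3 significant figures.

Δv ≈ 2050 m/s

From the ideal rocket equation, Δv = v_e · ln(m₀/m_f) = 4320.0 × ln(1.609) = 4320.0 × 0.4756 ≈ 2054.4 m/s.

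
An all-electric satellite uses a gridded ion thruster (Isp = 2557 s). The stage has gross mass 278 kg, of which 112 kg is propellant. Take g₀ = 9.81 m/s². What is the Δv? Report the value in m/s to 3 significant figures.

Δv ≈ 12900 m/s

v_e = Isp · g₀ = 2557 × 9.81 = 25084.2 m/s.
m_f = m₀ − m_prop = 278 − 112 = 166 kg.
Rocket equation: Δv = v_e · ln(m₀/m_f) = 25084.2 × ln(1.675) = 25084.2 × 0.5156 ≈ 12934.2 m/s.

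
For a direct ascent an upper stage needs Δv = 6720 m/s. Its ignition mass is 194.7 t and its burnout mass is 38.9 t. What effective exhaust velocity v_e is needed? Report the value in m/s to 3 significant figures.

v_e ≈ 4170 m/s

ln(m₀/m_f) = ln(194700/38900) = ln(5.005) = 1.6105.
By the Tsiolkovsky rocket equation, v_e = Δv / ln(m₀/m_f) = 6720 / 1.6105 = 4172.7 m/s.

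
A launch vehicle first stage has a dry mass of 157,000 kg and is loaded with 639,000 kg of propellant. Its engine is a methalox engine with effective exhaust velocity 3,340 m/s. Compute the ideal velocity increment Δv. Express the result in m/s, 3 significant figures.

m₀ = m_dry + m_prop = 157,000 + 639,000 = 796,000 kg.
Δv = v_e · ln(m₀/m_f) = 3340.0 × ln(5.07) = 3340.0 × 1.6234 ≈ 5422.0 m/s.

Δv ≈ 5420 m/s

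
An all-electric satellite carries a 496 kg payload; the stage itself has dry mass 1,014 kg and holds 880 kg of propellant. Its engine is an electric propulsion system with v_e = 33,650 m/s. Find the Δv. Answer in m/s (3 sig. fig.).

m₀ = payload + dry + propellant = 496 + 1,014 + 880 = 2,390 kg.
m_f = payload + dry = 496 + 1,014 = 1,510 kg.
Using Δv = v_e ln(m₀/m_f): Δv = v_e · ln(m₀/m_f) = 33650.0 × ln(1.583) = 33650.0 × 0.4592 ≈ 15451.5 m/s.

Δv ≈ 15500 m/s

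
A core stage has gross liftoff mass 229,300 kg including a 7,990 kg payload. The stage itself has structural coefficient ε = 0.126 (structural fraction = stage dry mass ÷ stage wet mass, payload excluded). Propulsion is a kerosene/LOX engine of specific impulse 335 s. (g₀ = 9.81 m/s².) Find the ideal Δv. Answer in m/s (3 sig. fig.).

Δv ≈ 6100 m/s

Stage wet mass = m₀ − payload = 229,300 − 7,990 = 221,310 kg.
Stage dry mass = ε × stage wet mass = 0.126 × 221,310 = 27,885.1 kg.
Burnout mass m_f = stage dry + payload = 27,885.1 + 7,990 = 35,875.1 kg.
v_e = Isp · g₀ = 335 × 9.81 = 3286.4 m/s.
By the Tsiolkovsky rocket equation, Δv = v_e · ln(229,300/35,875.1) = 3286.4 × ln(6.392) = 3286.4 × 1.8550 ≈ 6096 m/s.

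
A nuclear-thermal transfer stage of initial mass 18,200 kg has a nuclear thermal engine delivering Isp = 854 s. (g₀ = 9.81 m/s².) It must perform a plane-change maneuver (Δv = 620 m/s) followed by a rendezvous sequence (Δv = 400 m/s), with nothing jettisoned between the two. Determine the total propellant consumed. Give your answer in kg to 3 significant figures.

v_e = Isp · g₀ = 854 × 9.81 = 8377.7 m/s.
After the first burn: m = 18200 × exp(−620/8377.7) = 18200 × 0.92867 = 16,901.8 kg.
After the second burn: m = 16,901.8 × exp(−400/8377.7) = 16,901.8 × 0.95338 = 16,113.8 kg.
Total propellant = m₀ − m_final = 18200 − 16,113.8 = 2,086.2 kg.

total propellant consumed ≈ 2090 kg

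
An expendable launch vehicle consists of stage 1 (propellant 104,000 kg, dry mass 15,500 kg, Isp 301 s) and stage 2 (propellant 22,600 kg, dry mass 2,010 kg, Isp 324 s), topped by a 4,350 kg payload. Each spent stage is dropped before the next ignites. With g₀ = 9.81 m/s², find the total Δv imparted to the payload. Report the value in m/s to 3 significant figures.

Δv ≈ 8380 m/s

Ignition mass of stage 1 = 104,000+15,500 + 22,600+2,010 + 4,350 = 148,460 kg.
Stage 1: m₀ = 148,460 kg, m_f = 148,460 − 104,000 = 44,460 kg; Δv = 301×9.81×ln(3.339) = 2952.8×1.2057 ≈ 3560 m/s.
Stage 2: m₀ = 28,960 kg, m_f = 28,960 − 22,600 = 6,360 kg; Δv = 324×9.81×ln(4.553) = 3178.4×1.5159 ≈ 4818 m/s.
Total Δv = 3560 + 4818 = 8378 m/s.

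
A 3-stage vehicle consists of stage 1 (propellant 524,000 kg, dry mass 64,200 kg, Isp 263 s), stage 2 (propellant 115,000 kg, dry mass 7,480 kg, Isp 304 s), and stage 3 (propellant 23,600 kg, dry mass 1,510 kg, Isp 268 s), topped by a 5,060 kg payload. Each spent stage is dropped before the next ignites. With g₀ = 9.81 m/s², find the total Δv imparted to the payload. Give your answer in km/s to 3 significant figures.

Ignition mass of stage 1 = 524,000+64,200 + 115,000+7,480 + 23,600+1,510 + 5,060 = 740,850 kg.
Stage 1: m₀ = 740,850 kg, m_f = 740,850 − 524,000 = 216,850 kg; Δv = 263×9.81×ln(3.416) = 2580.0×1.2286 ≈ 3170 m/s.
Stage 2: m₀ = 152,650 kg, m_f = 152,650 − 115,000 = 37,650 kg; Δv = 304×9.81×ln(4.054) = 2982.2×1.3998 ≈ 4175 m/s.
Stage 3: m₀ = 30,170 kg, m_f = 30,170 − 23,600 = 6,570 kg; Δv = 268×9.81×ln(4.592) = 2629.1×1.5243 ≈ 4008 m/s.
Total Δv = 3170 + 4175 + 4008 = 11353 m/s.

Δv ≈ 11.4 km/s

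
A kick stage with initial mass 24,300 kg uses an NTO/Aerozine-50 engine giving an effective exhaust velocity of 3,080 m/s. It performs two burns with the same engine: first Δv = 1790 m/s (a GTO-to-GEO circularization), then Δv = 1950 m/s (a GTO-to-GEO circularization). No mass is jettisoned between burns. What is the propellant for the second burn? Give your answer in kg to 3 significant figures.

After the first burn: m = 24300 × exp(−1790/3080.0) = 24300 × 0.55924 = 13,589.5 kg.
After the second burn: m = 13,589.5 × exp(−1950/3080.0) = 13,589.5 × 0.53093 = 7,215.07 kg.
Second-burn propellant = 13,589.5 − 7,215.07 = 6,374.43 kg.

propellant for the second burn ≈ 6370 kg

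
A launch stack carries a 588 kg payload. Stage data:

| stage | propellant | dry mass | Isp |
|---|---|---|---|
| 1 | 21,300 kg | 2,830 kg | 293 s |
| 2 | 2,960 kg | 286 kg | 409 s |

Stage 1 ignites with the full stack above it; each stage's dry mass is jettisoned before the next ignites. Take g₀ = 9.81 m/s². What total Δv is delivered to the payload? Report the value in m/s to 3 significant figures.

Ignition mass of stage 1 = 21,300+2,830 + 2,960+286 + 588 = 27,964 kg.
Stage 1: m₀ = 27,964 kg, m_f = 27,964 − 21,300 = 6,664 kg; Δv = 293×9.81×ln(4.196) = 2874.3×1.4342 ≈ 4122 m/s.
Stage 2: m₀ = 3,834 kg, m_f = 3,834 − 2,960 = 874 kg; Δv = 409×9.81×ln(4.387) = 4012.3×1.4786 ≈ 5933 m/s.
Total Δv = 4122 + 5933 = 10055 m/s.

Δv ≈ 10100 m/s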